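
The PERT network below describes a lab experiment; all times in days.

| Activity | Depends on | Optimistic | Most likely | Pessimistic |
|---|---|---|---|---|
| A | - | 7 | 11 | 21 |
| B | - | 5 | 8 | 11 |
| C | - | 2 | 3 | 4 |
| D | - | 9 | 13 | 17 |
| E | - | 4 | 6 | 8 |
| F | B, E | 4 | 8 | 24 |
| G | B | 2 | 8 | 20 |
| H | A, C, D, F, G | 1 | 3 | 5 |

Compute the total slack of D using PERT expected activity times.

5 days

te_A = (7 + 4·11 + 21)/6 = 72/6 = 12
te_B = (5 + 4·8 + 11)/6 = 48/6 = 8
te_C = (2 + 4·3 + 4)/6 = 18/6 = 3
te_D = (9 + 4·13 + 17)/6 = 78/6 = 13
te_E = (4 + 4·6 + 8)/6 = 36/6 = 6
te_F = (4 + 4·8 + 24)/6 = 60/6 = 10
te_G = (2 + 4·8 + 20)/6 = 54/6 = 9
te_H = (1 + 4·3 + 5)/6 = 18/6 = 3

Forward pass:
ES_A = 0; EF_A = 12
ES_B = 0; EF_B = 8
ES_C = 0; EF_C = 3
ES_D = 0; EF_D = 13
ES_E = 0; EF_E = 6
ES_F = max(EF_B=8, EF_E=6) = 8; EF_F = 8+10 = 18
ES_G = 8; EF_G = 8+9 = 17
ES_H = max(EF_A=12, EF_C=3, EF_D=13, EF_F=18, EF_G=17) = 18; EF_H = 18+3 = 21
Expected project duration μ = 21 days. Critical path: B → F → H.

Backward pass:
LF_H = 21; LS_H = 21−3 = 18
LF_G = LS_H = 18; LS_G = 18−9 = 9
LF_F = LS_H = 18; LS_F = 18−10 = 8
LF_E = LS_F = 8; LS_E = 8−6 = 2
LF_D = LS_H = 18; LS_D = 18−13 = 5
LF_C = LS_H = 18; LS_C = 18−3 = 15
LF_B = min(LS_F=8, LS_G=9) = 8; LS_B = 8−8 = 0
LF_A = LS_H = 18; LS_A = 18−12 = 6
Slack_D = LS_D − ES_D = 5 − 0 = 5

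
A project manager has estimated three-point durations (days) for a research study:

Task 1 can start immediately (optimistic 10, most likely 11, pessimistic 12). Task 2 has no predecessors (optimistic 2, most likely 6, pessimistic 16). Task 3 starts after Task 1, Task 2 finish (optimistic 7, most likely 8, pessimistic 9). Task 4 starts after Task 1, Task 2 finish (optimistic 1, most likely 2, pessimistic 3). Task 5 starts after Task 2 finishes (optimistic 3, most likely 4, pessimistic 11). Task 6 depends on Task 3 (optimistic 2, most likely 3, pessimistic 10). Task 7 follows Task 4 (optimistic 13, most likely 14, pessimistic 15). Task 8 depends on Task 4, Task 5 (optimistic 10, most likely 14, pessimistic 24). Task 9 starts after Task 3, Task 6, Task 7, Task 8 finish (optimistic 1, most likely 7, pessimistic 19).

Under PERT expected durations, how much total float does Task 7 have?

te_Task 1 = (10 + 4·11 + 12)/6 = 66/6 = 11
te_Task 2 = (2 + 4·6 + 16)/6 = 42/6 = 7
te_Task 3 = (7 + 4·8 + 9)/6 = 48/6 = 8
te_Task 4 = (1 + 4·2 + 3)/6 = 12/6 = 2
te_Task 5 = (3 + 4·4 + 11)/6 = 30/6 = 5
te_Task 6 = (2 + 4·3 + 10)/6 = 24/6 = 4
te_Task 7 = (13 + 4·14 + 15)/6 = 84/6 = 14
te_Task 8 = (10 + 4·14 + 24)/6 = 90/6 = 15
te_Task 9 = (1 + 4·7 + 19)/6 = 48/6 = 8

Forward pass:
ES_Task 1 = 0; EF_Task 1 = 11
ES_Task 2 = 0; EF_Task 2 = 7
ES_Task 3 = max(EF_Task 1=11, EF_Task 2=7) = 11; EF_Task 3 = 11+8 = 19
ES_Task 4 = max(EF_Task 1=11, EF_Task 2=7) = 11; EF_Task 4 = 11+2 = 13
ES_Task 5 = 7; EF_Task 5 = 7+5 = 12
ES_Task 6 = 19; EF_Task 6 = 19+4 = 23
ES_Task 7 = 13; EF_Task 7 = 13+14 = 27
ES_Task 8 = max(EF_Task 4=13, EF_Task 5=12) = 13; EF_Task 8 = 13+15 = 28
ES_Task 9 = max(EF_Task 3=19, EF_Task 6=23, EF_Task 7=27, EF_Task 8=28) = 28; EF_Task 9 = 28+8 = 36
Expected project duration μ = 36 days. Critical path: Task 1 → Task 4 → Task 8 → Task 9.

Backward pass:
LF_Task 9 = 36; LS_Task 9 = 36−8 = 28
LF_Task 8 = LS_Task 9 = 28; LS_Task 8 = 28−15 = 13
LF_Task 7 = LS_Task 9 = 28; LS_Task 7 = 28−14 = 14
LF_Task 6 = LS_Task 9 = 28; LS_Task 6 = 28−4 = 24
LF_Task 5 = LS_Task 8 = 13; LS_Task 5 = 13−5 = 8
LF_Task 4 = min(LS_Task 7=14, LS_Task 8=13) = 13; LS_Task 4 = 13−2 = 11
LF_Task 3 = min(LS_Task 6=24, LS_Task 9=28) = 24; LS_Task 3 = 24−8 = 16
LF_Task 2 = min(LS_Task 3=16, LS_Task 4=11, LS_Task 5=8) = 8; LS_Task 2 = 8−7 = 1
LF_Task 1 = min(LS_Task 3=16, LS_Task 4=11) = 11; LS_Task 1 = 11−11 = 0
Slack_Task 7 = LS_Task 7 − ES_Task 7 = 14 − 13 = 1

1 days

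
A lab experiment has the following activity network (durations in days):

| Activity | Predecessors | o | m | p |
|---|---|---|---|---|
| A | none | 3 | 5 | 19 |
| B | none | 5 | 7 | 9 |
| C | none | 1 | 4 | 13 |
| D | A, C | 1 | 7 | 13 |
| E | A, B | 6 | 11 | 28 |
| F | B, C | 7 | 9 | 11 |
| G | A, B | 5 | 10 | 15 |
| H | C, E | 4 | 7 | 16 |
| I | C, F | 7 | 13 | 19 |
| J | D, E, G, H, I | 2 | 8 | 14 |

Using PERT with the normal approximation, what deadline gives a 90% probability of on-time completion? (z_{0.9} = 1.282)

40.8 days

te_A = (3 + 4·5 + 19)/6 = 42/6 = 7; σ²_A = ((19−3)/6)² = 7.111
te_B = (5 + 4·7 + 9)/6 = 42/6 = 7; σ²_B = ((9−5)/6)² = 0.444
te_C = (1 + 4·4 + 13)/6 = 30/6 = 5; σ²_C = ((13−1)/6)² = 4.000
te_D = (1 + 4·7 + 13)/6 = 42/6 = 7; σ²_D = ((13−1)/6)² = 4.000
te_E = (6 + 4·11 + 28)/6 = 78/6 = 13; σ²_E = ((28−6)/6)² = 13.444
te_F = (7 + 4·9 + 11)/6 = 54/6 = 9; σ²_F = ((11−7)/6)² = 0.444
te_G = (5 + 4·10 + 15)/6 = 60/6 = 10; σ²_G = ((15−5)/6)² = 2.778
te_H = (4 + 4·7 + 16)/6 = 48/6 = 8; σ²_H = ((16−4)/6)² = 4.000
te_I = (7 + 4·13 + 19)/6 = 78/6 = 13; σ²_I = ((19−7)/6)² = 4.000
te_J = (2 + 4·8 + 14)/6 = 48/6 = 8; σ²_J = ((14−2)/6)² = 4.000

Forward pass:
ES_A = 0; EF_A = 7
ES_B = 0; EF_B = 7
ES_C = 0; EF_C = 5
ES_D = max(EF_A=7, EF_C=5) = 7; EF_D = 7+7 = 14
ES_E = max(EF_A=7, EF_B=7) = 7; EF_E = 7+13 = 20
ES_F = max(EF_B=7, EF_C=5) = 7; EF_F = 7+9 = 16
ES_G = max(EF_A=7, EF_B=7) = 7; EF_G = 7+10 = 17
ES_H = max(EF_C=5, EF_E=20) = 20; EF_H = 20+8 = 28
ES_I = max(EF_C=5, EF_F=16) = 16; EF_I = 16+13 = 29
ES_J = max(EF_D=14, EF_E=20, EF_G=17, EF_H=28, EF_I=29) = 29; EF_J = 29+8 = 37
Expected project duration μ = 37 days. Critical path: B → F → I → J.

Variance along critical path = 0.444 + 0.444 + 4.000 + 4.000 = 8.889; σ = 2.981 days.
D = μ + z·σ = 37 + 1.282·2.981 = 40.8 days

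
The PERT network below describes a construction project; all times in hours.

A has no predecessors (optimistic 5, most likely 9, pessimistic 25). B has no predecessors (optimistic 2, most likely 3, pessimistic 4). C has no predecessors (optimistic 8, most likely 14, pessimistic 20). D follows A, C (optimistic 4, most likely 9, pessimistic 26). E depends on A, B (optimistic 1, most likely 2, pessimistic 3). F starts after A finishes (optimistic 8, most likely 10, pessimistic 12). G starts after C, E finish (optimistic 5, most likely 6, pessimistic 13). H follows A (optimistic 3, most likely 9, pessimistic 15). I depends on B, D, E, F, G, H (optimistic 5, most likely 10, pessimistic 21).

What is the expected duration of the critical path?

te_A = (5 + 4·9 + 25)/6 = 66/6 = 11
te_B = (2 + 4·3 + 4)/6 = 18/6 = 3
te_C = (8 + 4·14 + 20)/6 = 84/6 = 14
te_D = (4 + 4·9 + 26)/6 = 66/6 = 11
te_E = (1 + 4·2 + 3)/6 = 12/6 = 2
te_F = (8 + 4·10 + 12)/6 = 60/6 = 10
te_G = (5 + 4·6 + 13)/6 = 42/6 = 7
te_H = (3 + 4·9 + 15)/6 = 54/6 = 9
te_I = (5 + 4·10 + 21)/6 = 66/6 = 11

Forward pass:
ES_A = 0; EF_A = 11
ES_B = 0; EF_B = 3
ES_C = 0; EF_C = 14
ES_D = max(EF_A=11, EF_C=14) = 14; EF_D = 14+11 = 25
ES_E = max(EF_A=11, EF_B=3) = 11; EF_E = 11+2 = 13
ES_F = 11; EF_F = 11+10 = 21
ES_G = max(EF_C=14, EF_E=13) = 14; EF_G = 14+7 = 21
ES_H = 11; EF_H = 11+9 = 20
ES_I = max(EF_B=3, EF_D=25, EF_E=13, EF_F=21, EF_G=21, EF_H=20) = 25; EF_I = 25+11 = 36
Expected project duration μ = 36 hours. Critical path: C → D → I.

36 hours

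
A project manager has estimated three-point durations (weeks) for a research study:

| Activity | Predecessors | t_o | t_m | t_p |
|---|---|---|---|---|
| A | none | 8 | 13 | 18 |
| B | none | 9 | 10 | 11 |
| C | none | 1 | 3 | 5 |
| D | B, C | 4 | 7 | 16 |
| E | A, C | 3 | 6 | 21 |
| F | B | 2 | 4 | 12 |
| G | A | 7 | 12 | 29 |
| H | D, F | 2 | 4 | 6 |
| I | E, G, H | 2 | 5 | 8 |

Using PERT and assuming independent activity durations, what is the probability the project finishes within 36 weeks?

0.832

te_A = (8 + 4·13 + 18)/6 = 78/6 = 13; σ²_A = ((18−8)/6)² = 2.778
te_B = (9 + 4·10 + 11)/6 = 60/6 = 10; σ²_B = ((11−9)/6)² = 0.111
te_C = (1 + 4·3 + 5)/6 = 18/6 = 3; σ²_C = ((5−1)/6)² = 0.444
te_D = (4 + 4·7 + 16)/6 = 48/6 = 8; σ²_D = ((16−4)/6)² = 4.000
te_E = (3 + 4·6 + 21)/6 = 48/6 = 8; σ²_E = ((21−3)/6)² = 9.000
te_F = (2 + 4·4 + 12)/6 = 30/6 = 5; σ²_F = ((12−2)/6)² = 2.778
te_G = (7 + 4·12 + 29)/6 = 84/6 = 14; σ²_G = ((29−7)/6)² = 13.444
te_H = (2 + 4·4 + 6)/6 = 24/6 = 4; σ²_H = ((6−2)/6)² = 0.444
te_I = (2 + 4·5 + 8)/6 = 30/6 = 5; σ²_I = ((8−2)/6)² = 1.000

Forward pass:
ES_A = 0; EF_A = 13
ES_B = 0; EF_B = 10
ES_C = 0; EF_C = 3
ES_D = max(EF_B=10, EF_C=3) = 10; EF_D = 10+8 = 18
ES_E = max(EF_A=13, EF_C=3) = 13; EF_E = 13+8 = 21
ES_F = 10; EF_F = 10+5 = 15
ES_G = 13; EF_G = 13+14 = 27
ES_H = max(EF_D=18, EF_F=15) = 18; EF_H = 18+4 = 22
ES_I = max(EF_E=21, EF_G=27, EF_H=22) = 27; EF_I = 27+5 = 32
Expected project duration μ = 32 weeks. Critical path: A → G → I.

Variance along critical path = 2.778 + 13.444 + 1.000 = 17.222; σ = √17.222 = 4.150 weeks.
Z = (36 − 32) / 4.150 = 0.964
P(T ≤ 36) = Φ(0.964) ≈ 0.832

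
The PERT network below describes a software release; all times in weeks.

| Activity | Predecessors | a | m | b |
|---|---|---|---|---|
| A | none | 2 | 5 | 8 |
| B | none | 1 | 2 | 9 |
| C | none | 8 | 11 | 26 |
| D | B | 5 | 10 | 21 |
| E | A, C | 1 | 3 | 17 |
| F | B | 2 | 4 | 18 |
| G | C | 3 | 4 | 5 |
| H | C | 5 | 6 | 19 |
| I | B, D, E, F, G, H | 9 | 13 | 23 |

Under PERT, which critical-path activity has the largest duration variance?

te_A = (2 + 4·5 + 8)/6 = 30/6 = 5; σ²_A = ((8−2)/6)² = 1.000
te_B = (1 + 4·2 + 9)/6 = 18/6 = 3; σ²_B = ((9−1)/6)² = 1.778
te_C = (8 + 4·11 + 26)/6 = 78/6 = 13; σ²_C = ((26−8)/6)² = 9.000
te_D = (5 + 4·10 + 21)/6 = 66/6 = 11; σ²_D = ((21−5)/6)² = 7.111
te_E = (1 + 4·3 + 17)/6 = 30/6 = 5; σ²_E = ((17−1)/6)² = 7.111
te_F = (2 + 4·4 + 18)/6 = 36/6 = 6; σ²_F = ((18−2)/6)² = 7.111
te_G = (3 + 4·4 + 5)/6 = 24/6 = 4; σ²_G = ((5−3)/6)² = 0.111
te_H = (5 + 4·6 + 19)/6 = 48/6 = 8; σ²_H = ((19−5)/6)² = 5.444
te_I = (9 + 4·13 + 23)/6 = 84/6 = 14; σ²_I = ((23−9)/6)² = 5.444

Forward pass:
ES_A = 0; EF_A = 5
ES_B = 0; EF_B = 3
ES_C = 0; EF_C = 13
ES_D = 3; EF_D = 3+11 = 14
ES_E = max(EF_A=5, EF_C=13) = 13; EF_E = 13+5 = 18
ES_F = 3; EF_F = 3+6 = 9
ES_G = 13; EF_G = 13+4 = 17
ES_H = 13; EF_H = 13+8 = 21
ES_I = max(EF_B=3, EF_D=14, EF_E=18, EF_F=9, EF_G=17, EF_H=21) = 21; EF_I = 21+14 = 35
Expected project duration μ = 35 weeks. Critical path: C → H → I.

Variances on critical path: σ²_C=9.000, σ²_H=5.444, σ²_I=5.444.
Largest is σ²_C = 9.000.

C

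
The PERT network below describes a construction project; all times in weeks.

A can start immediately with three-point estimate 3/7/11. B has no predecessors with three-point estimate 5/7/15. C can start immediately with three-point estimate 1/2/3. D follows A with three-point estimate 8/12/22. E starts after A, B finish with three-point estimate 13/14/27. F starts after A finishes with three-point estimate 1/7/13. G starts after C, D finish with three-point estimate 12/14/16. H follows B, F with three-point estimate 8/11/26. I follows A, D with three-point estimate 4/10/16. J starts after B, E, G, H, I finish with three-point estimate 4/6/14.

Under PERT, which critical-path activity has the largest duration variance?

D

te_A = (3 + 4·7 + 11)/6 = 42/6 = 7; σ²_A = ((11−3)/6)² = 1.778
te_B = (5 + 4·7 + 15)/6 = 48/6 = 8; σ²_B = ((15−5)/6)² = 2.778
te_C = (1 + 4·2 + 3)/6 = 12/6 = 2; σ²_C = ((3−1)/6)² = 0.111
te_D = (8 + 4·12 + 22)/6 = 78/6 = 13; σ²_D = ((22−8)/6)² = 5.444
te_E = (13 + 4·14 + 27)/6 = 96/6 = 16; σ²_E = ((27−13)/6)² = 5.444
te_F = (1 + 4·7 + 13)/6 = 42/6 = 7; σ²_F = ((13−1)/6)² = 4.000
te_G = (12 + 4·14 + 16)/6 = 84/6 = 14; σ²_G = ((16−12)/6)² = 0.444
te_H = (8 + 4·11 + 26)/6 = 78/6 = 13; σ²_H = ((26−8)/6)² = 9.000
te_I = (4 + 4·10 + 16)/6 = 60/6 = 10; σ²_I = ((16−4)/6)² = 4.000
te_J = (4 + 4·6 + 14)/6 = 42/6 = 7; σ²_J = ((14−4)/6)² = 2.778

Forward pass:
ES_A = 0; EF_A = 7
ES_B = 0; EF_B = 8
ES_C = 0; EF_C = 2
ES_D = 7; EF_D = 7+13 = 20
ES_E = max(EF_A=7, EF_B=8) = 8; EF_E = 8+16 = 24
ES_F = 7; EF_F = 7+7 = 14
ES_G = max(EF_C=2, EF_D=20) = 20; EF_G = 20+14 = 34
ES_H = max(EF_B=8, EF_F=14) = 14; EF_H = 14+13 = 27
ES_I = max(EF_A=7, EF_D=20) = 20; EF_I = 20+10 = 30
ES_J = max(EF_B=8, EF_E=24, EF_G=34, EF_H=27, EF_I=30) = 34; EF_J = 34+7 = 41
Expected project duration μ = 41 weeks. Critical path: A → D → G → J.

Variances on critical path: σ²_A=1.778, σ²_D=5.444, σ²_G=0.444, σ²_J=2.778.
Largest is σ²_D = 5.444.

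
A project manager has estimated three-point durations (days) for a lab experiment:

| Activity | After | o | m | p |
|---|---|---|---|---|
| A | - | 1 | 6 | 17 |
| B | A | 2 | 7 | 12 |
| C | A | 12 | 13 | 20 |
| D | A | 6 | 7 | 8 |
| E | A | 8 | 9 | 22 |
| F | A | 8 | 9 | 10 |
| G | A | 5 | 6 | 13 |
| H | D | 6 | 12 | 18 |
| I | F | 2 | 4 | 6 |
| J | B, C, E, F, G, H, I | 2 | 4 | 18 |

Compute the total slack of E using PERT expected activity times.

te_A = (1 + 4·6 + 17)/6 = 42/6 = 7
te_B = (2 + 4·7 + 12)/6 = 42/6 = 7
te_C = (12 + 4·13 + 20)/6 = 84/6 = 14
te_D = (6 + 4·7 + 8)/6 = 42/6 = 7
te_E = (8 + 4·9 + 22)/6 = 66/6 = 11
te_F = (8 + 4·9 + 10)/6 = 54/6 = 9
te_G = (5 + 4·6 + 13)/6 = 42/6 = 7
te_H = (6 + 4·12 + 18)/6 = 72/6 = 12
te_I = (2 + 4·4 + 6)/6 = 24/6 = 4
te_J = (2 + 4·4 + 18)/6 = 36/6 = 6

Forward pass:
ES_A = 0; EF_A = 7
ES_B = 7; EF_B = 7+7 = 14
ES_C = 7; EF_C = 7+14 = 21
ES_D = 7; EF_D = 7+7 = 14
ES_E = 7; EF_E = 7+11 = 18
ES_F = 7; EF_F = 7+9 = 16
ES_G = 7; EF_G = 7+7 = 14
ES_H = 14; EF_H = 14+12 = 26
ES_I = 16; EF_I = 16+4 = 20
ES_J = max(EF_B=14, EF_C=21, EF_E=18, EF_F=16, EF_G=14, EF_H=26, EF_I=20) = 26; EF_J = 26+6 = 32
Expected project duration μ = 32 days. Critical path: A → D → H → J.

Backward pass:
LF_J = 32; LS_J = 32−6 = 26
LF_I = LS_J = 26; LS_I = 26−4 = 22
LF_H = LS_J = 26; LS_H = 26−12 = 14
LF_G = LS_J = 26; LS_G = 26−7 = 19
LF_F = min(LS_I=22, LS_J=26) = 22; LS_F = 22−9 = 13
LF_E = LS_J = 26; LS_E = 26−11 = 15
LF_D = LS_H = 14; LS_D = 14−7 = 7
LF_C = LS_J = 26; LS_C = 26−14 = 12
LF_B = LS_J = 26; LS_B = 26−7 = 19
LF_A = min(LS_B=19, LS_C=12, LS_D=7, LS_E=15, LS_F=13, LS_G=19) = 7; LS_A = 7−7 = 0
Slack_E = LS_E − ES_E = 15 − 7 = 8

8 days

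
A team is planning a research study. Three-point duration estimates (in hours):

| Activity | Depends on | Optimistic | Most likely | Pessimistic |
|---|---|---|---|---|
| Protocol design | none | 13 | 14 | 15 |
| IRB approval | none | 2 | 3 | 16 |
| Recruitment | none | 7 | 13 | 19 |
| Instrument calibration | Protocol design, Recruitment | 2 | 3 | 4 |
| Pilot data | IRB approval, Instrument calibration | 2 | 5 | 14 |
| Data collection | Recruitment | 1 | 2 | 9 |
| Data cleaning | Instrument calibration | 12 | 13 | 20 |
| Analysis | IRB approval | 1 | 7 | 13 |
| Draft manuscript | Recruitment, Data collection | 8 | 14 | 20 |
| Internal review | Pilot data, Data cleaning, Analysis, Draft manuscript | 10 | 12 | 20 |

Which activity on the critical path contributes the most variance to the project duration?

te_Protocol design = (13 + 4·14 + 15)/6 = 84/6 = 14; σ²_Protocol design = ((15−13)/6)² = 0.111
te_IRB approval = (2 + 4·3 + 16)/6 = 30/6 = 5; σ²_IRB approval = ((16−2)/6)² = 5.444
te_Recruitment = (7 + 4·13 + 19)/6 = 78/6 = 13; σ²_Recruitment = ((19−7)/6)² = 4.000
te_Instrument calibration = (2 + 4·3 + 4)/6 = 18/6 = 3; σ²_Instrument calibration = ((4−2)/6)² = 0.111
te_Pilot data = (2 + 4·5 + 14)/6 = 36/6 = 6; σ²_Pilot data = ((14−2)/6)² = 4.000
te_Data collection = (1 + 4·2 + 9)/6 = 18/6 = 3; σ²_Data collection = ((9−1)/6)² = 1.778
te_Data cleaning = (12 + 4·13 + 20)/6 = 84/6 = 14; σ²_Data cleaning = ((20−12)/6)² = 1.778
te_Analysis = (1 + 4·7 + 13)/6 = 42/6 = 7; σ²_Analysis = ((13−1)/6)² = 4.000
te_Draft manuscript = (8 + 4·14 + 20)/6 = 84/6 = 14; σ²_Draft manuscript = ((20−8)/6)² = 4.000
te_Internal review = (10 + 4·12 + 20)/6 = 78/6 = 13; σ²_Internal review = ((20−10)/6)² = 2.778

Forward pass:
ES_Protocol design = 0; EF_Protocol design = 14
ES_IRB approval = 0; EF_IRB approval = 5
ES_Recruitment = 0; EF_Recruitment = 13
ES_Instrument calibration = max(EF_Protocol design=14, EF_Recruitment=13) = 14; EF_Instrument calibration = 14+3 = 17
ES_Pilot data = max(EF_IRB approval=5, EF_Instrument calibration=17) = 17; EF_Pilot data = 17+6 = 23
ES_Data collection = 13; EF_Data collection = 13+3 = 16
ES_Data cleaning = 17; EF_Data cleaning = 17+14 = 31
ES_Analysis = 5; EF_Analysis = 5+7 = 12
ES_Draft manuscript = max(EF_Recruitment=13, EF_Data collection=16) = 16; EF_Draft manuscript = 16+14 = 30
ES_Internal review = max(EF_Pilot data=23, EF_Data cleaning=31, EF_Analysis=12, EF_Draft manuscript=30) = 31; EF_Internal review = 31+13 = 44
Expected project duration μ = 44 hours. Critical path: Protocol design → Instrument calibration → Data cleaning → Internal review.

Variances on critical path: σ²_Protocol design=0.111, σ²_Instrument calibration=0.111, σ²_Data cleaning=1.778, σ²_Internal review=2.778.
Largest is σ²_Internal review = 2.778.

Internal review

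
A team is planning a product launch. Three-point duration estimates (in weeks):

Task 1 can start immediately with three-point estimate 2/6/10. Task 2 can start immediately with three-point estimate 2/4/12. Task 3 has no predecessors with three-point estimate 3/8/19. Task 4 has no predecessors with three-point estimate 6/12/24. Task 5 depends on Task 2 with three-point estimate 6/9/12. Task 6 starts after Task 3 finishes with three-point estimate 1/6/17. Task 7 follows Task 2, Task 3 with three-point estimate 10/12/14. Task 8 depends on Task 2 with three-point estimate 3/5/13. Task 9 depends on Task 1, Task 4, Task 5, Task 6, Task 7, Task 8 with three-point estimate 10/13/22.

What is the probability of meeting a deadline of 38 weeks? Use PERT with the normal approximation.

te_Task 1 = (2 + 4·6 + 10)/6 = 36/6 = 6; σ²_Task 1 = ((10−2)/6)² = 1.778
te_Task 2 = (2 + 4·4 + 12)/6 = 30/6 = 5; σ²_Task 2 = ((12−2)/6)² = 2.778
te_Task 3 = (3 + 4·8 + 19)/6 = 54/6 = 9; σ²_Task 3 = ((19−3)/6)² = 7.111
te_Task 4 = (6 + 4·12 + 24)/6 = 78/6 = 13; σ²_Task 4 = ((24−6)/6)² = 9.000
te_Task 5 = (6 + 4·9 + 12)/6 = 54/6 = 9; σ²_Task 5 = ((12−6)/6)² = 1.000
te_Task 6 = (1 + 4·6 + 17)/6 = 42/6 = 7; σ²_Task 6 = ((17−1)/6)² = 7.111
te_Task 7 = (10 + 4·12 + 14)/6 = 72/6 = 12; σ²_Task 7 = ((14−10)/6)² = 0.444
te_Task 8 = (3 + 4·5 + 13)/6 = 36/6 = 6; σ²_Task 8 = ((13−3)/6)² = 2.778
te_Task 9 = (10 + 4·13 + 22)/6 = 84/6 = 14; σ²_Task 9 = ((22−10)/6)² = 4.000

Forward pass:
ES_Task 1 = 0; EF_Task 1 = 6
ES_Task 2 = 0; EF_Task 2 = 5
ES_Task 3 = 0; EF_Task 3 = 9
ES_Task 4 = 0; EF_Task 4 = 13
ES_Task 5 = 5; EF_Task 5 = 5+9 = 14
ES_Task 6 = 9; EF_Task 6 = 9+7 = 16
ES_Task 7 = max(EF_Task 2=5, EF_Task 3=9) = 9; EF_Task 7 = 9+12 = 21
ES_Task 8 = 5; EF_Task 8 = 5+6 = 11
ES_Task 9 = max(EF_Task 1=6, EF_Task 4=13, EF_Task 5=14, EF_Task 6=16, EF_Task 7=21, EF_Task 8=11) = 21; EF_Task 9 = 21+14 = 35
Expected project duration μ = 35 weeks. Critical path: Task 3 → Task 7 → Task 9.

Variance along critical path = 7.111 + 0.444 + 4.000 = 11.556; σ = √11.556 = 3.399 weeks.
Z = (38 − 35) / 3.399 = 0.883
P(T ≤ 38) = Φ(0.883) ≈ 0.811

0.811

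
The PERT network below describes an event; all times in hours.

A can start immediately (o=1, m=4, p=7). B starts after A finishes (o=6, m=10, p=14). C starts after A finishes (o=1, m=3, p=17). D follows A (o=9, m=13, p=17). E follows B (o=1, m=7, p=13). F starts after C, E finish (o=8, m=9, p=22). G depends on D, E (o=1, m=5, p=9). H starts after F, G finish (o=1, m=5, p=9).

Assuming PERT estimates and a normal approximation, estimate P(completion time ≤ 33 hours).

te_A = (1 + 4·4 + 7)/6 = 24/6 = 4; σ²_A = ((7−1)/6)² = 1.000
te_B = (6 + 4·10 + 14)/6 = 60/6 = 10; σ²_B = ((14−6)/6)² = 1.778
te_C = (1 + 4·3 + 17)/6 = 30/6 = 5; σ²_C = ((17−1)/6)² = 7.111
te_D = (9 + 4·13 + 17)/6 = 78/6 = 13; σ²_D = ((17−9)/6)² = 1.778
te_E = (1 + 4·7 + 13)/6 = 42/6 = 7; σ²_E = ((13−1)/6)² = 4.000
te_F = (8 + 4·9 + 22)/6 = 66/6 = 11; σ²_F = ((22−8)/6)² = 5.444
te_G = (1 + 4·5 + 9)/6 = 30/6 = 5; σ²_G = ((9−1)/6)² = 1.778
te_H = (1 + 4·5 + 9)/6 = 30/6 = 5; σ²_H = ((9−1)/6)² = 1.778

Forward pass:
ES_A = 0; EF_A = 4
ES_B = 4; EF_B = 4+10 = 14
ES_C = 4; EF_C = 4+5 = 9
ES_D = 4; EF_D = 4+13 = 17
ES_E = 14; EF_E = 14+7 = 21
ES_F = max(EF_C=9, EF_E=21) = 21; EF_F = 21+11 = 32
ES_G = max(EF_D=17, EF_E=21) = 21; EF_G = 21+5 = 26
ES_H = max(EF_F=32, EF_G=26) = 32; EF_H = 32+5 = 37
Expected project duration μ = 37 hours. Critical path: A → B → E → F → H.

Variance along critical path = 1.000 + 1.778 + 4.000 + 5.444 + 1.778 = 14.000; σ = √14.000 = 3.742 hours.
Z = (33 − 37) / 3.742 = -1.069
P(T ≤ 33) = Φ(-1.069) ≈ 0.143

0.143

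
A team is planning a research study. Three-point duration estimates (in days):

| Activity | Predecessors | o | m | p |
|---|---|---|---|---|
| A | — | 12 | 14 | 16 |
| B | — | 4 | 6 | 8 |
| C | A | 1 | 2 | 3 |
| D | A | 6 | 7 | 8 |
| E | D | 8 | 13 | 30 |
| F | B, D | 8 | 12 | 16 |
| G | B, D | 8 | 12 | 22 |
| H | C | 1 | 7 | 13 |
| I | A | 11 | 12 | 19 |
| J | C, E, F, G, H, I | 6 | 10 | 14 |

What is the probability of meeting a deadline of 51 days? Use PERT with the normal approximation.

0.896

te_A = (12 + 4·14 + 16)/6 = 84/6 = 14; σ²_A = ((16−12)/6)² = 0.444
te_B = (4 + 4·6 + 8)/6 = 36/6 = 6; σ²_B = ((8−4)/6)² = 0.444
te_C = (1 + 4·2 + 3)/6 = 12/6 = 2; σ²_C = ((3−1)/6)² = 0.111
te_D = (6 + 4·7 + 8)/6 = 42/6 = 7; σ²_D = ((8−6)/6)² = 0.111
te_E = (8 + 4·13 + 30)/6 = 90/6 = 15; σ²_E = ((30−8)/6)² = 13.444
te_F = (8 + 4·12 + 16)/6 = 72/6 = 12; σ²_F = ((16−8)/6)² = 1.778
te_G = (8 + 4·12 + 22)/6 = 78/6 = 13; σ²_G = ((22−8)/6)² = 5.444
te_H = (1 + 4·7 + 13)/6 = 42/6 = 7; σ²_H = ((13−1)/6)² = 4.000
te_I = (11 + 4·12 + 19)/6 = 78/6 = 13; σ²_I = ((19−11)/6)² = 1.778
te_J = (6 + 4·10 + 14)/6 = 60/6 = 10; σ²_J = ((14−6)/6)² = 1.778

Forward pass:
ES_A = 0; EF_A = 14
ES_B = 0; EF_B = 6
ES_C = 14; EF_C = 14+2 = 16
ES_D = 14; EF_D = 14+7 = 21
ES_E = 21; EF_E = 21+15 = 36
ES_F = max(EF_B=6, EF_D=21) = 21; EF_F = 21+12 = 33
ES_G = max(EF_B=6, EF_D=21) = 21; EF_G = 21+13 = 34
ES_H = 16; EF_H = 16+7 = 23
ES_I = 14; EF_I = 14+13 = 27
ES_J = max(EF_C=16, EF_E=36, EF_F=33, EF_G=34, EF_H=23, EF_I=27) = 36; EF_J = 36+10 = 46
Expected project duration μ = 46 days. Critical path: A → D → E → J.

Variance along critical path = 0.444 + 0.111 + 13.444 + 1.778 = 15.778; σ = √15.778 = 3.972 days.
Z = (51 − 46) / 3.972 = 1.259
P(T ≤ 51) = Φ(1.259) ≈ 0.896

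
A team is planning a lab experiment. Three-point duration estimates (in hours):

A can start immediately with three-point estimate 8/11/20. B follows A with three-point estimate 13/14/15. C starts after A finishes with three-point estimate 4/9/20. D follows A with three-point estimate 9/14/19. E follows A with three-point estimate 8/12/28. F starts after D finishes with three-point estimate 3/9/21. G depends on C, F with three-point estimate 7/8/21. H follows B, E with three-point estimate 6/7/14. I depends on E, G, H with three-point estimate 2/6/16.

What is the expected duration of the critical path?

53 hours

te_A = (8 + 4·11 + 20)/6 = 72/6 = 12
te_B = (13 + 4·14 + 15)/6 = 84/6 = 14
te_C = (4 + 4·9 + 20)/6 = 60/6 = 10
te_D = (9 + 4·14 + 19)/6 = 84/6 = 14
te_E = (8 + 4·12 + 28)/6 = 84/6 = 14
te_F = (3 + 4·9 + 21)/6 = 60/6 = 10
te_G = (7 + 4·8 + 21)/6 = 60/6 = 10
te_H = (6 + 4·7 + 14)/6 = 48/6 = 8
te_I = (2 + 4·6 + 16)/6 = 42/6 = 7

Forward pass:
ES_A = 0; EF_A = 12
ES_B = 12; EF_B = 12+14 = 26
ES_C = 12; EF_C = 12+10 = 22
ES_D = 12; EF_D = 12+14 = 26
ES_E = 12; EF_E = 12+14 = 26
ES_F = 26; EF_F = 26+10 = 36
ES_G = max(EF_C=22, EF_F=36) = 36; EF_G = 36+10 = 46
ES_H = max(EF_B=26, EF_E=26) = 26; EF_H = 26+8 = 34
ES_I = max(EF_E=26, EF_G=46, EF_H=34) = 46; EF_I = 46+7 = 53
Expected project duration μ = 53 hours. Critical path: A → D → F → G → I.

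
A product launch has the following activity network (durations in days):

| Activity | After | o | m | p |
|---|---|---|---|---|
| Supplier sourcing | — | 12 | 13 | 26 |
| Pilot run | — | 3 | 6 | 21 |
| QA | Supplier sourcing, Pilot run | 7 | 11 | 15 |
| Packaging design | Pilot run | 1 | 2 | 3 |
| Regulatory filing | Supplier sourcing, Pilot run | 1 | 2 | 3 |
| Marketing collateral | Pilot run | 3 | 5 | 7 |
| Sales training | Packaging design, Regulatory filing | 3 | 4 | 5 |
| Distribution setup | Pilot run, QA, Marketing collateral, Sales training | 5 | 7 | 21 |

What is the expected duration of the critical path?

35 days

te_Supplier sourcing = (12 + 4·13 + 26)/6 = 90/6 = 15
te_Pilot run = (3 + 4·6 + 21)/6 = 48/6 = 8
te_QA = (7 + 4·11 + 15)/6 = 66/6 = 11
te_Packaging design = (1 + 4·2 + 3)/6 = 12/6 = 2
te_Regulatory filing = (1 + 4·2 + 3)/6 = 12/6 = 2
te_Marketing collateral = (3 + 4·5 + 7)/6 = 30/6 = 5
te_Sales training = (3 + 4·4 + 5)/6 = 24/6 = 4
te_Distribution setup = (5 + 4·7 + 21)/6 = 54/6 = 9

Forward pass:
ES_Supplier sourcing = 0; EF_Supplier sourcing = 15
ES_Pilot run = 0; EF_Pilot run = 8
ES_QA = max(EF_Supplier sourcing=15, EF_Pilot run=8) = 15; EF_QA = 15+11 = 26
ES_Packaging design = 8; EF_Packaging design = 8+2 = 10
ES_Regulatory filing = max(EF_Supplier sourcing=15, EF_Pilot run=8) = 15; EF_Regulatory filing = 15+2 = 17
ES_Marketing collateral = 8; EF_Marketing collateral = 8+5 = 13
ES_Sales training = max(EF_Packaging design=10, EF_Regulatory filing=17) = 17; EF_Sales training = 17+4 = 21
ES_Distribution setup = max(EF_Pilot run=8, EF_QA=26, EF_Marketing collateral=13, EF_Sales training=21) = 26; EF_Distribution setup = 26+9 = 35
Expected project duration μ = 35 days. Critical path: Supplier sourcing → QA → Distribution setup.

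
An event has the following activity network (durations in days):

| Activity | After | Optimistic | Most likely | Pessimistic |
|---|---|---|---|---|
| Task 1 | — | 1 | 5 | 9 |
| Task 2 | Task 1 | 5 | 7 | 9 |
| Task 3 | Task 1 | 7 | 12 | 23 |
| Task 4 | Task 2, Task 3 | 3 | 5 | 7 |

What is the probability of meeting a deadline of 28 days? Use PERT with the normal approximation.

0.949

te_Task 1 = (1 + 4·5 + 9)/6 = 30/6 = 5; σ²_Task 1 = ((9−1)/6)² = 1.778
te_Task 2 = (5 + 4·7 + 9)/6 = 42/6 = 7; σ²_Task 2 = ((9−5)/6)² = 0.444
te_Task 3 = (7 + 4·12 + 23)/6 = 78/6 = 13; σ²_Task 3 = ((23−7)/6)² = 7.111
te_Task 4 = (3 + 4·5 + 7)/6 = 30/6 = 5; σ²_Task 4 = ((7−3)/6)² = 0.444

Forward pass:
ES_Task 1 = 0; EF_Task 1 = 5
ES_Task 2 = 5; EF_Task 2 = 5+7 = 12
ES_Task 3 = 5; EF_Task 3 = 5+13 = 18
ES_Task 4 = max(EF_Task 2=12, EF_Task 3=18) = 18; EF_Task 4 = 18+5 = 23
Expected project duration μ = 23 days. Critical path: Task 1 → Task 3 → Task 4.

Variance along critical path = 1.778 + 7.111 + 0.444 = 9.333; σ = √9.333 = 3.055 days.
Z = (28 − 23) / 3.055 = 1.637
P(T ≤ 28) = Φ(1.637) ≈ 0.949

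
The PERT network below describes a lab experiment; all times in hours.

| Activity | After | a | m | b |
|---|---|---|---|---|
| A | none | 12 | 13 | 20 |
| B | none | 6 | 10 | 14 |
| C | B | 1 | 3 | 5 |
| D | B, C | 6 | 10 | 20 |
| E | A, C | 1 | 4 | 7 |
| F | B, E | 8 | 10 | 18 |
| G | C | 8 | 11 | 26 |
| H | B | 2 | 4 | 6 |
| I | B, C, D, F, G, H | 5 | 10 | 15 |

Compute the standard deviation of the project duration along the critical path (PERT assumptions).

te_A = (12 + 4·13 + 20)/6 = 84/6 = 14; σ²_A = ((20−12)/6)² = 1.778
te_B = (6 + 4·10 + 14)/6 = 60/6 = 10; σ²_B = ((14−6)/6)² = 1.778
te_C = (1 + 4·3 + 5)/6 = 18/6 = 3; σ²_C = ((5−1)/6)² = 0.444
te_D = (6 + 4·10 + 20)/6 = 66/6 = 11; σ²_D = ((20−6)/6)² = 5.444
te_E = (1 + 4·4 + 7)/6 = 24/6 = 4; σ²_E = ((7−1)/6)² = 1.000
te_F = (8 + 4·10 + 18)/6 = 66/6 = 11; σ²_F = ((18−8)/6)² = 2.778
te_G = (8 + 4·11 + 26)/6 = 78/6 = 13; σ²_G = ((26−8)/6)² = 9.000
te_H = (2 + 4·4 + 6)/6 = 24/6 = 4; σ²_H = ((6−2)/6)² = 0.444
te_I = (5 + 4·10 + 15)/6 = 60/6 = 10; σ²_I = ((15−5)/6)² = 2.778

Forward pass:
ES_A = 0; EF_A = 14
ES_B = 0; EF_B = 10
ES_C = 10; EF_C = 10+3 = 13
ES_D = max(EF_B=10, EF_C=13) = 13; EF_D = 13+11 = 24
ES_E = max(EF_A=14, EF_C=13) = 14; EF_E = 14+4 = 18
ES_F = max(EF_B=10, EF_E=18) = 18; EF_F = 18+11 = 29
ES_G = 13; EF_G = 13+13 = 26
ES_H = 10; EF_H = 10+4 = 14
ES_I = max(EF_B=10, EF_C=13, EF_D=24, EF_F=29, EF_G=26, EF_H=14) = 29; EF_I = 29+10 = 39
Expected project duration μ = 39 hours. Critical path: A → E → F → I.

Variance along critical path = 1.778 + 1.000 + 2.778 + 2.778 = 8.333
σ = √8.333 = 2.887 hours

2.89 hours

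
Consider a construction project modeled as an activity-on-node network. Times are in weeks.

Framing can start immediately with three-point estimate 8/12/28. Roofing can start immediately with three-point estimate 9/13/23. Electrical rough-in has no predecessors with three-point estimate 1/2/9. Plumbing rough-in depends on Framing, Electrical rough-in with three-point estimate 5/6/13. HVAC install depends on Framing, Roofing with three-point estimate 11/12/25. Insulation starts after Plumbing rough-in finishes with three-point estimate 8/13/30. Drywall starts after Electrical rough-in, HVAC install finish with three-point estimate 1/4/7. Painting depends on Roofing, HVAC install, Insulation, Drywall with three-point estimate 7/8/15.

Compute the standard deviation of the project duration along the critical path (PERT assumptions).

te_Framing = (8 + 4·12 + 28)/6 = 84/6 = 14; σ²_Framing = ((28−8)/6)² = 11.111
te_Roofing = (9 + 4·13 + 23)/6 = 84/6 = 14; σ²_Roofing = ((23−9)/6)² = 5.444
te_Electrical rough-in = (1 + 4·2 + 9)/6 = 18/6 = 3; σ²_Electrical rough-in = ((9−1)/6)² = 1.778
te_Plumbing rough-in = (5 + 4·6 + 13)/6 = 42/6 = 7; σ²_Plumbing rough-in = ((13−5)/6)² = 1.778
te_HVAC install = (11 + 4·12 + 25)/6 = 84/6 = 14; σ²_HVAC install = ((25−11)/6)² = 5.444
te_Insulation = (8 + 4·13 + 30)/6 = 90/6 = 15; σ²_Insulation = ((30−8)/6)² = 13.444
te_Drywall = (1 + 4·4 + 7)/6 = 24/6 = 4; σ²_Drywall = ((7−1)/6)² = 1.000
te_Painting = (7 + 4·8 + 15)/6 = 54/6 = 9; σ²_Painting = ((15−7)/6)² = 1.778

Forward pass:
ES_Framing = 0; EF_Framing = 14
ES_Roofing = 0; EF_Roofing = 14
ES_Electrical rough-in = 0; EF_Electrical rough-in = 3
ES_Plumbing rough-in = max(EF_Framing=14, EF_Electrical rough-in=3) = 14; EF_Plumbing rough-in = 14+7 = 21
ES_HVAC install = max(EF_Framing=14, EF_Roofing=14) = 14; EF_HVAC install = 14+14 = 28
ES_Insulation = 21; EF_Insulation = 21+15 = 36
ES_Drywall = max(EF_Electrical rough-in=3, EF_HVAC install=28) = 28; EF_Drywall = 28+4 = 32
ES_Painting = max(EF_Roofing=14, EF_HVAC install=28, EF_Insulation=36, EF_Drywall=32) = 36; EF_Painting = 36+9 = 45
Expected project duration μ = 45 weeks. Critical path: Framing → Plumbing rough-in → Insulation → Painting.

Variance along critical path = 11.111 + 1.778 + 13.444 + 1.778 = 28.111
σ = √28.111 = 5.302 weeks

5.30 weeks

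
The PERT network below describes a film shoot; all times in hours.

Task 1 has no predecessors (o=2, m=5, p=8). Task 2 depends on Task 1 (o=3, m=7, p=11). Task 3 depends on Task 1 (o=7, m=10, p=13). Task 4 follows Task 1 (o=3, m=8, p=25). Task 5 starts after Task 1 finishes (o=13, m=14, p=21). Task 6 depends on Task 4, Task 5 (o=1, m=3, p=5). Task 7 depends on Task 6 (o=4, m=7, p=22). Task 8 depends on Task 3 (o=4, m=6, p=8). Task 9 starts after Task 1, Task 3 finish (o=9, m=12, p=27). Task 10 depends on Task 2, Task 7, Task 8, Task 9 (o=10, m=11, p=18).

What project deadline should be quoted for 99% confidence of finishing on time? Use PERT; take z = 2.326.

te_Task 1 = (2 + 4·5 + 8)/6 = 30/6 = 5; σ²_Task 1 = ((8−2)/6)² = 1.000
te_Task 2 = (3 + 4·7 + 11)/6 = 42/6 = 7; σ²_Task 2 = ((11−3)/6)² = 1.778
te_Task 3 = (7 + 4·10 + 13)/6 = 60/6 = 10; σ²_Task 3 = ((13−7)/6)² = 1.000
te_Task 4 = (3 + 4·8 + 25)/6 = 60/6 = 10; σ²_Task 4 = ((25−3)/6)² = 13.444
te_Task 5 = (13 + 4·14 + 21)/6 = 90/6 = 15; σ²_Task 5 = ((21−13)/6)² = 1.778
te_Task 6 = (1 + 4·3 + 5)/6 = 18/6 = 3; σ²_Task 6 = ((5−1)/6)² = 0.444
te_Task 7 = (4 + 4·7 + 22)/6 = 54/6 = 9; σ²_Task 7 = ((22−4)/6)² = 9.000
te_Task 8 = (4 + 4·6 + 8)/6 = 36/6 = 6; σ²_Task 8 = ((8−4)/6)² = 0.444
te_Task 9 = (9 + 4·12 + 27)/6 = 84/6 = 14; σ²_Task 9 = ((27−9)/6)² = 9.000
te_Task 10 = (10 + 4·11 + 18)/6 = 72/6 = 12; σ²_Task 10 = ((18−10)/6)² = 1.778

Forward pass:
ES_Task 1 = 0; EF_Task 1 = 5
ES_Task 2 = 5; EF_Task 2 = 5+7 = 12
ES_Task 3 = 5; EF_Task 3 = 5+10 = 15
ES_Task 4 = 5; EF_Task 4 = 5+10 = 15
ES_Task 5 = 5; EF_Task 5 = 5+15 = 20
ES_Task 6 = max(EF_Task 4=15, EF_Task 5=20) = 20; EF_Task 6 = 20+3 = 23
ES_Task 7 = 23; EF_Task 7 = 23+9 = 32
ES_Task 8 = 15; EF_Task 8 = 15+6 = 21
ES_Task 9 = max(EF_Task 1=5, EF_Task 3=15) = 15; EF_Task 9 = 15+14 = 29
ES_Task 10 = max(EF_Task 2=12, EF_Task 7=32, EF_Task 8=21, EF_Task 9=29) = 32; EF_Task 10 = 32+12 = 44
Expected project duration μ = 44 hours. Critical path: Task 1 → Task 5 → Task 6 → Task 7 → Task 10.

Variance along critical path = 1.000 + 1.778 + 0.444 + 9.000 + 1.778 = 14.000; σ = 3.742 hours.
D = μ + z·σ = 44 + 2.326·3.742 = 52.7 hours

52.7 hours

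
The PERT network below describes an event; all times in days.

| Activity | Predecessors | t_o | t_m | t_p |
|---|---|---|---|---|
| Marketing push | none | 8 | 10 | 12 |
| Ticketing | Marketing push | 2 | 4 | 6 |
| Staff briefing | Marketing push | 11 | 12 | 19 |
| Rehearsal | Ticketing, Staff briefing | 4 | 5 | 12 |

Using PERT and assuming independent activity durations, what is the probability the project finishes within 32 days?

0.933

te_Marketing push = (8 + 4·10 + 12)/6 = 60/6 = 10; σ²_Marketing push = ((12−8)/6)² = 0.444
te_Ticketing = (2 + 4·4 + 6)/6 = 24/6 = 4; σ²_Ticketing = ((6−2)/6)² = 0.444
te_Staff briefing = (11 + 4·12 + 19)/6 = 78/6 = 13; σ²_Staff briefing = ((19−11)/6)² = 1.778
te_Rehearsal = (4 + 4·5 + 12)/6 = 36/6 = 6; σ²_Rehearsal = ((12−4)/6)² = 1.778

Forward pass:
ES_Marketing push = 0; EF_Marketing push = 10
ES_Ticketing = 10; EF_Ticketing = 10+4 = 14
ES_Staff briefing = 10; EF_Staff briefing = 10+13 = 23
ES_Rehearsal = max(EF_Ticketing=14, EF_Staff briefing=23) = 23; EF_Rehearsal = 23+6 = 29
Expected project duration μ = 29 days. Critical path: Marketing push → Staff briefing → Rehearsal.

Variance along critical path = 0.444 + 1.778 + 1.778 = 4.000; σ = √4.000 = 2.000 days.
Z = (32 − 29) / 2.000 = 1.500
P(T ≤ 32) = Φ(1.500) ≈ 0.933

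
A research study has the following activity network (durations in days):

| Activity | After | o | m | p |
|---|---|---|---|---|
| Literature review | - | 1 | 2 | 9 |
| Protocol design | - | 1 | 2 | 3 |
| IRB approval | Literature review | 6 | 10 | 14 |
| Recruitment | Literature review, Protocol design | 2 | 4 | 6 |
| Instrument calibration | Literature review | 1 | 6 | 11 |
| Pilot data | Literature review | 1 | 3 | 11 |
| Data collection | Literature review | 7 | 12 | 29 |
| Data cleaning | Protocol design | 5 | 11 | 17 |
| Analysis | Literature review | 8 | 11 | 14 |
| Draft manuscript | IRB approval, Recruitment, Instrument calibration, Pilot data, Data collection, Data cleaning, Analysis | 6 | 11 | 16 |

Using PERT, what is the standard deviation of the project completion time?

4.24 days

te_Literature review = (1 + 4·2 + 9)/6 = 18/6 = 3; σ²_Literature review = ((9−1)/6)² = 1.778
te_Protocol design = (1 + 4·2 + 3)/6 = 12/6 = 2; σ²_Protocol design = ((3−1)/6)² = 0.111
te_IRB approval = (6 + 4·10 + 14)/6 = 60/6 = 10; σ²_IRB approval = ((14−6)/6)² = 1.778
te_Recruitment = (2 + 4·4 + 6)/6 = 24/6 = 4; σ²_Recruitment = ((6−2)/6)² = 0.444
te_Instrument calibration = (1 + 4·6 + 11)/6 = 36/6 = 6; σ²_Instrument calibration = ((11−1)/6)² = 2.778
te_Pilot data = (1 + 4·3 + 11)/6 = 24/6 = 4; σ²_Pilot data = ((11−1)/6)² = 2.778
te_Data collection = (7 + 4·12 + 29)/6 = 84/6 = 14; σ²_Data collection = ((29−7)/6)² = 13.444
te_Data cleaning = (5 + 4·11 + 17)/6 = 66/6 = 11; σ²_Data cleaning = ((17−5)/6)² = 4.000
te_Analysis = (8 + 4·11 + 14)/6 = 66/6 = 11; σ²_Analysis = ((14−8)/6)² = 1.000
te_Draft manuscript = (6 + 4·11 + 16)/6 = 66/6 = 11; σ²_Draft manuscript = ((16−6)/6)² = 2.778

Forward pass:
ES_Literature review = 0; EF_Literature review = 3
ES_Protocol design = 0; EF_Protocol design = 2
ES_IRB approval = 3; EF_IRB approval = 3+10 = 13
ES_Recruitment = max(EF_Literature review=3, EF_Protocol design=2) = 3; EF_Recruitment = 3+4 = 7
ES_Instrument calibration = 3; EF_Instrument calibration = 3+6 = 9
ES_Pilot data = 3; EF_Pilot data = 3+4 = 7
ES_Data collection = 3; EF_Data collection = 3+14 = 17
ES_Data cleaning = 2; EF_Data cleaning = 2+11 = 13
ES_Analysis = 3; EF_Analysis = 3+11 = 14
ES_Draft manuscript = max(EF_IRB approval=13, EF_Recruitment=7, EF_Instrument calibration=9, EF_Pilot data=7, EF_Data collection=17, EF_Data cleaning=13, EF_Analysis=14) = 17; EF_Draft manuscript = 17+11 = 28
Expected project duration μ = 28 days. Critical path: Literature review → Data collection → Draft manuscript.

Variance along critical path = 1.778 + 13.444 + 2.778 = 18.000
σ = √18.000 = 4.243 days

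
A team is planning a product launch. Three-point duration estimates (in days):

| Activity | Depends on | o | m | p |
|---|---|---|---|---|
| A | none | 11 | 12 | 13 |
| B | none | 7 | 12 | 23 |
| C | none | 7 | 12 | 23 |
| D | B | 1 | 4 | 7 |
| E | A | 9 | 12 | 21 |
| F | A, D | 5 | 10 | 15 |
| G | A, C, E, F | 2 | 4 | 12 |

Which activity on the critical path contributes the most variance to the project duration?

te_A = (11 + 4·12 + 13)/6 = 72/6 = 12; σ²_A = ((13−11)/6)² = 0.111
te_B = (7 + 4·12 + 23)/6 = 78/6 = 13; σ²_B = ((23−7)/6)² = 7.111
te_C = (7 + 4·12 + 23)/6 = 78/6 = 13; σ²_C = ((23−7)/6)² = 7.111
te_D = (1 + 4·4 + 7)/6 = 24/6 = 4; σ²_D = ((7−1)/6)² = 1.000
te_E = (9 + 4·12 + 21)/6 = 78/6 = 13; σ²_E = ((21−9)/6)² = 4.000
te_F = (5 + 4·10 + 15)/6 = 60/6 = 10; σ²_F = ((15−5)/6)² = 2.778
te_G = (2 + 4·4 + 12)/6 = 30/6 = 5; σ²_G = ((12−2)/6)² = 2.778

Forward pass:
ES_A = 0; EF_A = 12
ES_B = 0; EF_B = 13
ES_C = 0; EF_C = 13
ES_D = 13; EF_D = 13+4 = 17
ES_E = 12; EF_E = 12+13 = 25
ES_F = max(EF_A=12, EF_D=17) = 17; EF_F = 17+10 = 27
ES_G = max(EF_A=12, EF_C=13, EF_E=25, EF_F=27) = 27; EF_G = 27+5 = 32
Expected project duration μ = 32 days. Critical path: B → D → F → G.

Variances on critical path: σ²_B=7.111, σ²_D=1.000, σ²_F=2.778, σ²_G=2.778.
Largest is σ²_B = 7.111.

B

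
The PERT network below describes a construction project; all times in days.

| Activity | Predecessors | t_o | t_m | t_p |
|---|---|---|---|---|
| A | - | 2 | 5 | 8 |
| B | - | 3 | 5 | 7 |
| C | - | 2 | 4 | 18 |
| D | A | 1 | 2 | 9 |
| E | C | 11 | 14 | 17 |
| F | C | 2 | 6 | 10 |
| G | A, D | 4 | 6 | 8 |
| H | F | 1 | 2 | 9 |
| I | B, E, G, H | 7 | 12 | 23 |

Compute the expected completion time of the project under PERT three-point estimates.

33 days

te_A = (2 + 4·5 + 8)/6 = 30/6 = 5
te_B = (3 + 4·5 + 7)/6 = 30/6 = 5
te_C = (2 + 4·4 + 18)/6 = 36/6 = 6
te_D = (1 + 4·2 + 9)/6 = 18/6 = 3
te_E = (11 + 4·14 + 17)/6 = 84/6 = 14
te_F = (2 + 4·6 + 10)/6 = 36/6 = 6
te_G = (4 + 4·6 + 8)/6 = 36/6 = 6
te_H = (1 + 4·2 + 9)/6 = 18/6 = 3
te_I = (7 + 4·12 + 23)/6 = 78/6 = 13

Forward pass:
ES_A = 0; EF_A = 5
ES_B = 0; EF_B = 5
ES_C = 0; EF_C = 6
ES_D = 5; EF_D = 5+3 = 8
ES_E = 6; EF_E = 6+14 = 20
ES_F = 6; EF_F = 6+6 = 12
ES_G = max(EF_A=5, EF_D=8) = 8; EF_G = 8+6 = 14
ES_H = 12; EF_H = 12+3 = 15
ES_I = max(EF_B=5, EF_E=20, EF_G=14, EF_H=15) = 20; EF_I = 20+13 = 33
Expected project duration μ = 33 days. Critical path: C → E → I.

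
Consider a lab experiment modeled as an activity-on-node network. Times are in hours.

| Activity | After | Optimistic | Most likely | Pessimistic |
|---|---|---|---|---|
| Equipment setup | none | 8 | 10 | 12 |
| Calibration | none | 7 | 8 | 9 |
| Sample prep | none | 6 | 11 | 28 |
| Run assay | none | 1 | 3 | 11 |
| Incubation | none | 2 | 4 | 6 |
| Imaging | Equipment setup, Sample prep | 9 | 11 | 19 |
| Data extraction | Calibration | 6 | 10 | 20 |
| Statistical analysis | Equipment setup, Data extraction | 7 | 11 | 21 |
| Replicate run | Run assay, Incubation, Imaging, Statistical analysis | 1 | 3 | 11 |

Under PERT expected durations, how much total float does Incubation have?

27 hours

te_Equipment setup = (8 + 4·10 + 12)/6 = 60/6 = 10
te_Calibration = (7 + 4·8 + 9)/6 = 48/6 = 8
te_Sample prep = (6 + 4·11 + 28)/6 = 78/6 = 13
te_Run assay = (1 + 4·3 + 11)/6 = 24/6 = 4
te_Incubation = (2 + 4·4 + 6)/6 = 24/6 = 4
te_Imaging = (9 + 4·11 + 19)/6 = 72/6 = 12
te_Data extraction = (6 + 4·10 + 20)/6 = 66/6 = 11
te_Statistical analysis = (7 + 4·11 + 21)/6 = 72/6 = 12
te_Replicate run = (1 + 4·3 + 11)/6 = 24/6 = 4

Forward pass:
ES_Equipment setup = 0; EF_Equipment setup = 10
ES_Calibration = 0; EF_Calibration = 8
ES_Sample prep = 0; EF_Sample prep = 13
ES_Run assay = 0; EF_Run assay = 4
ES_Incubation = 0; EF_Incubation = 4
ES_Imaging = max(EF_Equipment setup=10, EF_Sample prep=13) = 13; EF_Imaging = 13+12 = 25
ES_Data extraction = 8; EF_Data extraction = 8+11 = 19
ES_Statistical analysis = max(EF_Equipment setup=10, EF_Data extraction=19) = 19; EF_Statistical analysis = 19+12 = 31
ES_Replicate run = max(EF_Run assay=4, EF_Incubation=4, EF_Imaging=25, EF_Statistical analysis=31) = 31; EF_Replicate run = 31+4 = 35
Expected project duration μ = 35 hours. Critical path: Calibration → Data extraction → Statistical analysis → Replicate run.

Backward pass:
LF_Replicate run = 35; LS_Replicate run = 35−4 = 31
LF_Statistical analysis = LS_Replicate run = 31; LS_Statistical analysis = 31−12 = 19
LF_Data extraction = LS_Statistical analysis = 19; LS_Data extraction = 19−11 = 8
LF_Imaging = LS_Replicate run = 31; LS_Imaging = 31−12 = 19
LF_Incubation = LS_Replicate run = 31; LS_Incubation = 31−4 = 27
LF_Run assay = LS_Replicate run = 31; LS_Run assay = 31−4 = 27
LF_Sample prep = LS_Imaging = 19; LS_Sample prep = 19−13 = 6
LF_Calibration = LS_Data extraction = 8; LS_Calibration = 8−8 = 0
LF_Equipment setup = min(LS_Imaging=19, LS_Statistical analysis=19) = 19; LS_Equipment setup = 19−10 = 9
Slack_Incubation = LS_Incubation − ES_Incubation = 27 − 0 = 27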